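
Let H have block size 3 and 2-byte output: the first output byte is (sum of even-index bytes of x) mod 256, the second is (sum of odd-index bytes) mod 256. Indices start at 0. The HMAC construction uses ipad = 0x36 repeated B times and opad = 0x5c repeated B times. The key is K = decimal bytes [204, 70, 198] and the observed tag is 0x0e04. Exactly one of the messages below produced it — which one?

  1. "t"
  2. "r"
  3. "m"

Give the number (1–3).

1

Key decimal bytes [204, 70, 198] = cc 46 c6 is exactly B = 3 bytes: K' = cc 46 c6.
K' ⊕ ipad = fa 70 f0; K' ⊕ opad = 90 1a 9a.
m1: inner = H(fa 70 f0 74) = ea e4; tag = H(90 1a 9a ea e4) = 0e04 ← matches
m2: inner = H(fa 70 f0 72) = ea e2; tag = H(90 1a 9a ea e2) = 0c04
m3: inner = H(fa 70 f0 6d) = ea dd; tag = H(90 1a 9a ea dd) = 0704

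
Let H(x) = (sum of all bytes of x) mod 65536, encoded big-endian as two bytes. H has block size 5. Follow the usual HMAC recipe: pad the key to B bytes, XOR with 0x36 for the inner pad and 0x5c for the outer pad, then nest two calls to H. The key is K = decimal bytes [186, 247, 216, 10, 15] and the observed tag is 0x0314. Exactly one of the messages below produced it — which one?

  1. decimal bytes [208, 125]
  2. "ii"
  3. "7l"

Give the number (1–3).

Key decimal bytes [186, 247, 216, 10, 15] = ba f7 d8 0a 0f is exactly B = 5 bytes: K' = ba f7 d8 0a 0f.
K' ⊕ ipad = 8c c1 ee 3c 39; K' ⊕ opad = e6 ab 84 56 53.
m1: inner = H(8c c1 ee 3c 39 d0 7d) = 03 fd; tag = H(e6 ab 84 56 53 03 fd) = 03be
m2: inner = H(8c c1 ee 3c 39 69 69) = 03 82; tag = H(e6 ab 84 56 53 03 82) = 0343
m3: inner = H(8c c1 ee 3c 39 37 6c) = 03 53; tag = H(e6 ab 84 56 53 03 53) = 0314 ← matches

3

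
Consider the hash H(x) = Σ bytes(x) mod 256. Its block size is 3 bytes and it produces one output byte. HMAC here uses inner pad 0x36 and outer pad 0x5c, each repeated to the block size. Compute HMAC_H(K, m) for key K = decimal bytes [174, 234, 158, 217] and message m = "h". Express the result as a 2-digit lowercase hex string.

18

Key decimal bytes [174, 234, 158, 217] = ae ea 9e d9 is 4 bytes > B = 3, so hash it first: H(key) = 0f, then zero-pad to 3 bytes: K' = 0f 00 00.
K' ⊕ ipad = 39 36 36.  K' ⊕ opad = 53 5c 5c.
Inner input = (K'⊕ipad) ∥ m = 39 36 36 ∥ 68.
Inner hash: sum = 57+54+54+104 = 269; mod 256 = 13 → 0d.
Outer input = (K'⊕opad) ∥ inner = 53 5c 5c ∥ 0d.
Outer hash (tag): sum = 83+92+92+13 = 280; mod 256 = 24 → 18.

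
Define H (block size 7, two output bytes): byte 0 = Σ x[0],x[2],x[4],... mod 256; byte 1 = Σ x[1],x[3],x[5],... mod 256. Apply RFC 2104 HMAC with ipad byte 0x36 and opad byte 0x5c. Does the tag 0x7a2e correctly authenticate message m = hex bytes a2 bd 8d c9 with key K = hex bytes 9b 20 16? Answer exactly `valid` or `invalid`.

invalid

Key hex bytes 9b 20 16 is 3 bytes ≤ B = 7; zero-pad to 7 bytes: K' = 9b 20 16 00 00 00 00.
K' ⊕ ipad = ad 16 20 36 36 36 36; K' ⊕ opad = c7 7c 4a 5c 5c 5c 5c.
Inner hash: even-index sum = 703 mod 256 = 191; odd-index sum = 433 mod 256 = 177 → bf b1.
Outer hash (recomputed tag): even-index sum = 634 mod 256 = 122; odd-index sum = 499 mod 256 = 243 → 7a f3.
Recomputed tag = 7af3; claimed = 7a2e → mismatch.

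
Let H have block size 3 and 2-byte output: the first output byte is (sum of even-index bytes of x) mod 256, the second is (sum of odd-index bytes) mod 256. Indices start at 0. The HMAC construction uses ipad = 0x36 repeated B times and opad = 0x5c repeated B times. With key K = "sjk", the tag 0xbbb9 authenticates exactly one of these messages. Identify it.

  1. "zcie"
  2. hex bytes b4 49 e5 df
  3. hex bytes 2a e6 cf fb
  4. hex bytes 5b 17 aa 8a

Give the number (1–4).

3

Key "sjk" = 73 6a 6b is exactly B = 3 bytes: K' = 73 6a 6b.
K' ⊕ ipad = 45 5c 5d; K' ⊕ opad = 2f 36 37.
m1: inner = H(45 5c 5d 7a 63 69 65) = 6a 3f; tag = H(2f 36 37 6a 3f) = a5a0
m2: inner = H(45 5c 5d b4 49 e5 df) = ca f5; tag = H(2f 36 37 ca f5) = 5b00
m3: inner = H(45 5c 5d 2a e6 cf fb) = 83 55; tag = H(2f 36 37 83 55) = bbb9 ← matches
m4: inner = H(45 5c 5d 5b 17 aa 8a) = 43 61; tag = H(2f 36 37 43 61) = c779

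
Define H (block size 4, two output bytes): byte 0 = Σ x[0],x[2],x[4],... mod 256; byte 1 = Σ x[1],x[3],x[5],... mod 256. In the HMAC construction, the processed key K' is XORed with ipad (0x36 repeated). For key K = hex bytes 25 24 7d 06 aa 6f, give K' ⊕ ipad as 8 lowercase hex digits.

7aaf3636

Key hex bytes 25 24 7d 06 aa 6f is 6 bytes > B = 4, so hash it first: H(key) = 4c 99, then zero-pad to 4 bytes: K' = 4c 99 00 00.
XOR each byte with 0x36: 4c⊕36=7a, 99⊕36=af, 00⊕36=36, 00⊕36=36.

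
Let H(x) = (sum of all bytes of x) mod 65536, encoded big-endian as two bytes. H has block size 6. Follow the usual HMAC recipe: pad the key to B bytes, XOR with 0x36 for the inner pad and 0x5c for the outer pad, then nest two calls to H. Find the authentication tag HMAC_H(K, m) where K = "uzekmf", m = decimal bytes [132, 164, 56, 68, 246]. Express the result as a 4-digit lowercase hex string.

01b2

Key "uzekmf" = 75 7a 65 6b 6d 66 is exactly B = 6 bytes: K' = 75 7a 65 6b 6d 66.
K' ⊕ ipad = 43 4c 53 5d 5b 50.  K' ⊕ opad = 29 26 39 37 31 3a.
Inner input = (K'⊕ipad) ∥ m = 43 4c 53 5d 5b 50 ∥ 84 a4 38 44 f6.
Inner hash: sum = 67+76+83+93+91+80+132+164+56+68+246 = 1156 → 04 84.
Outer input = (K'⊕opad) ∥ inner = 29 26 39 37 31 3a ∥ 04 84.
Outer hash (tag): sum = 41+38+57+55+49+58+4+132 = 434 → 01 b2.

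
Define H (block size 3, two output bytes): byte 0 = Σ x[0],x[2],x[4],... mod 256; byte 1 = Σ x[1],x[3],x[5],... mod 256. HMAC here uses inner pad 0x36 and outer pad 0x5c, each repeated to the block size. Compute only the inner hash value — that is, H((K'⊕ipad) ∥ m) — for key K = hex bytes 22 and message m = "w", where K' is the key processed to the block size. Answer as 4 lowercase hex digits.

4aad

Key hex bytes 22 is 1 byte ≤ B = 3; zero-pad to 3 bytes: K' = 22 00 00.
K' ⊕ ipad = 14 36 36.
Inner input = 14 36 36 ∥ 77.
Inner hash: even-index sum = 74 mod 256 = 74; odd-index sum = 173 mod 256 = 173 → 4a ad.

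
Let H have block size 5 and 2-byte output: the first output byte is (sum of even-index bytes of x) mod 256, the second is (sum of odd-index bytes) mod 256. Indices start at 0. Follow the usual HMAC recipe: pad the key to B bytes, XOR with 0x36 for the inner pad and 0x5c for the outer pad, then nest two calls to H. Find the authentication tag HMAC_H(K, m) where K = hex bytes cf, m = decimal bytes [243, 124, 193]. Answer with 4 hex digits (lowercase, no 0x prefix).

Key hex bytes cf is 1 byte ≤ B = 5; zero-pad to 5 bytes: K' = cf 00 00 00 00.
K' ⊕ ipad = f9 36 36 36 36.  K' ⊕ opad = 93 5c 5c 5c 5c.
Inner input = (K'⊕ipad) ∥ m = f9 36 36 36 36 ∥ f3 7c c1.
Inner hash: even-index sum = 481 mod 256 = 225; odd-index sum = 544 mod 256 = 32 → e1 20.
Outer input = (K'⊕opad) ∥ inner = 93 5c 5c 5c 5c ∥ e1 20.
Outer hash (tag): even-index sum = 363 mod 256 = 107; odd-index sum = 409 mod 256 = 153 → 6b 99.

6b99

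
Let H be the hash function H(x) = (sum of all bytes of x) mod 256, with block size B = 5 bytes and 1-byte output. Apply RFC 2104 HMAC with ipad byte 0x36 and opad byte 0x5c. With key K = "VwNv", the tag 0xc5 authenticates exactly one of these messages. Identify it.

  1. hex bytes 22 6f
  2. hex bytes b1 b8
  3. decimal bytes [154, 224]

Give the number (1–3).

Key "VwNv" = 56 77 4e 76 is 4 bytes ≤ B = 5; zero-pad to 5 bytes: K' = 56 77 4e 76 00.
K' ⊕ ipad = 60 41 78 40 36; K' ⊕ opad = 0a 2b 12 2a 5c.
m1: inner = H(60 41 78 40 36 22 6f) = 20; tag = H(0a 2b 12 2a 5c 20) = ed
m2: inner = H(60 41 78 40 36 b1 b8) = f8; tag = H(0a 2b 12 2a 5c f8) = c5 ← matches
m3: inner = H(60 41 78 40 36 9a e0) = 09; tag = H(0a 2b 12 2a 5c 09) = d6

2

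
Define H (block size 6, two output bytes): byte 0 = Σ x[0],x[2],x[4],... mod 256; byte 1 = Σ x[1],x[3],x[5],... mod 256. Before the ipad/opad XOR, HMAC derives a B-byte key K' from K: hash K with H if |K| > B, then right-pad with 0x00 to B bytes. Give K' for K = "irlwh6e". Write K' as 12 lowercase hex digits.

a21f00000000

|K| = 7 > B = 6, so first hash the key.
H(K): even-index sum = 418 mod 256 = 162; odd-index sum = 287 mod 256 = 31 → a2 1f.
Zero-pad H(K) = a2 1f to 6 bytes: K' = a2 1f 00 00 00 00.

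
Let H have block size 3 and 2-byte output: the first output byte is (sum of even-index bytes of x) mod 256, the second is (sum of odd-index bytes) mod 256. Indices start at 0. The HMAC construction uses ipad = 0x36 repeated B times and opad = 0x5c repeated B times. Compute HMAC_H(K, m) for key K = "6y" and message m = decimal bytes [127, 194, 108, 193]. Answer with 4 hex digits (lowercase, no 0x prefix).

Key "6y" = 36 79 is 2 bytes ≤ B = 3; zero-pad to 3 bytes: K' = 36 79 00.
K' ⊕ ipad = 00 4f 36.  K' ⊕ opad = 6a 25 5c.
Inner input = (K'⊕ipad) ∥ m = 00 4f 36 ∥ 7f c2 6c c1.
Inner hash: even-index sum = 441 mod 256 = 185; odd-index sum = 314 mod 256 = 58 → b9 3a.
Outer input = (K'⊕opad) ∥ inner = 6a 25 5c ∥ b9 3a.
Outer hash (tag): even-index sum = 256 mod 256 = 0; odd-index sum = 222 mod 256 = 222 → 00 de.

00de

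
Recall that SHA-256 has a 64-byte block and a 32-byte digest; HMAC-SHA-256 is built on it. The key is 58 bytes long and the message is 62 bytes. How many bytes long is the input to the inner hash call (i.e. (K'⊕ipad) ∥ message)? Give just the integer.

126

Key is 58 ≤ 64 bytes, zero-padded: |K'| = 64.
Inner input = (K'⊕ipad) ∥ m → 64 + 62 = 126 bytes.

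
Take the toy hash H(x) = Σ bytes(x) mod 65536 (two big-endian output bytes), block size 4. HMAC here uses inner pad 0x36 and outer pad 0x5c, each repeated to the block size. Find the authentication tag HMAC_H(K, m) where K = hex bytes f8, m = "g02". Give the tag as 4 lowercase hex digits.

01f3

Key hex bytes f8 is 1 byte ≤ B = 4; zero-pad to 4 bytes: K' = f8 00 00 00.
K' ⊕ ipad = ce 36 36 36.  K' ⊕ opad = a4 5c 5c 5c.
Inner input = (K'⊕ipad) ∥ m = ce 36 36 36 ∥ 67 30 32.
Inner hash: sum = 206+54+54+54+103+48+50 = 569 → 02 39.
Outer input = (K'⊕opad) ∥ inner = a4 5c 5c 5c ∥ 02 39.
Outer hash (tag): sum = 164+92+92+92+2+57 = 499 → 01 f3.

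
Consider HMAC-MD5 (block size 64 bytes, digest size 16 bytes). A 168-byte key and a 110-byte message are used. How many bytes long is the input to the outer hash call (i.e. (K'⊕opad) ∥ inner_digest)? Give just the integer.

80

Key is 168 > 64 bytes, so it is hashed to 16 bytes then zero-padded to 64: |K'| = 64.
Outer input = (K'⊕opad) ∥ H(inner) → 64 + 16 = 80 bytes.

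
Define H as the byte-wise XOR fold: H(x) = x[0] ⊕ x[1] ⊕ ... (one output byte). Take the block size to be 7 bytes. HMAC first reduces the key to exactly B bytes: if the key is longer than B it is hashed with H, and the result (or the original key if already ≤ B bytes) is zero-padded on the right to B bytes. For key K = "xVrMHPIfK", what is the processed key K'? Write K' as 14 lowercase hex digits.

|K| = 9 > B = 7, so first hash the key.
H(K): XOR 78⊕56⊕72⊕4d⊕48⊕50⊕49⊕66⊕4b = 6d.
Zero-pad H(K) = 6d to 7 bytes: K' = 6d 00 00 00 00 00 00.

6d000000000000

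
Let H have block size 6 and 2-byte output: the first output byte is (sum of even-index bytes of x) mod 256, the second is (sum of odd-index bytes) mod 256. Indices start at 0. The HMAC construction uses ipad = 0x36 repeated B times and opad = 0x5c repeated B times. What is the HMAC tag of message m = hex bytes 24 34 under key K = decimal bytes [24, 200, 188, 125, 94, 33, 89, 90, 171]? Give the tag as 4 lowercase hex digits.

Key decimal bytes [24, 200, 188, 125, 94, 33, 89, 90, 171] = 18 c8 bc 7d 5e 21 59 5a ab is 9 bytes > B = 6, so hash it first: H(key) = 36 c0, then zero-pad to 6 bytes: K' = 36 c0 00 00 00 00.
K' ⊕ ipad = 00 f6 36 36 36 36.  K' ⊕ opad = 6a 9c 5c 5c 5c 5c.
Inner input = (K'⊕ipad) ∥ m = 00 f6 36 36 36 36 ∥ 24 34.
Inner hash: even-index sum = 144 mod 256 = 144; odd-index sum = 406 mod 256 = 150 → 90 96.
Outer input = (K'⊕opad) ∥ inner = 6a 9c 5c 5c 5c 5c ∥ 90 96.
Outer hash (tag): even-index sum = 434 mod 256 = 178; odd-index sum = 490 mod 256 = 234 → b2 ea.

b2ea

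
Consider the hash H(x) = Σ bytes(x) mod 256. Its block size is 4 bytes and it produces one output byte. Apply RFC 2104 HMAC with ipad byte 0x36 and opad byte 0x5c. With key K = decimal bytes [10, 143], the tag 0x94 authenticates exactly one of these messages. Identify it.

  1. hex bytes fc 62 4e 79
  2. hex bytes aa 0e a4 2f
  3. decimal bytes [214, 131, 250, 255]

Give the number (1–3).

Key decimal bytes [10, 143] = 0a 8f is 2 bytes ≤ B = 4; zero-pad to 4 bytes: K' = 0a 8f 00 00.
K' ⊕ ipad = 3c b9 36 36; K' ⊕ opad = 56 d3 5c 5c.
m1: inner = H(3c b9 36 36 fc 62 4e 79) = 86; tag = H(56 d3 5c 5c 86) = 67
m2: inner = H(3c b9 36 36 aa 0e a4 2f) = ec; tag = H(56 d3 5c 5c ec) = cd
m3: inner = H(3c b9 36 36 d6 83 fa ff) = b3; tag = H(56 d3 5c 5c b3) = 94 ← matches

3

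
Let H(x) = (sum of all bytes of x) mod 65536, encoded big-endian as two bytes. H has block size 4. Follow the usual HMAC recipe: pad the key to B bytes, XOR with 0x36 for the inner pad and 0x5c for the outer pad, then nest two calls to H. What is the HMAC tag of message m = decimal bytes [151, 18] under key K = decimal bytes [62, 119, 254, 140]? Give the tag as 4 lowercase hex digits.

Key decimal bytes [62, 119, 254, 140] = 3e 77 fe 8c is exactly B = 4 bytes: K' = 3e 77 fe 8c.
K' ⊕ ipad = 08 41 c8 ba.  K' ⊕ opad = 62 2b a2 d0.
Inner input = (K'⊕ipad) ∥ m = 08 41 c8 ba ∥ 97 12.
Inner hash: sum = 8+65+200+186+151+18 = 628 → 02 74.
Outer input = (K'⊕opad) ∥ inner = 62 2b a2 d0 ∥ 02 74.
Outer hash (tag): sum = 98+43+162+208+2+116 = 629 → 02 75.

0275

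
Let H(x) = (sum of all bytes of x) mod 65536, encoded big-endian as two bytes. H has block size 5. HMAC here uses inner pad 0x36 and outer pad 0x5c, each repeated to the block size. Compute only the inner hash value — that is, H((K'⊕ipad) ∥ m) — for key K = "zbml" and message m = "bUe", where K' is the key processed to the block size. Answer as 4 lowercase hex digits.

Key "zbml" = 7a 62 6d 6c is 4 bytes ≤ B = 5; zero-pad to 5 bytes: K' = 7a 62 6d 6c 00.
K' ⊕ ipad = 4c 54 5b 5a 36.
Inner input = 4c 54 5b 5a 36 ∥ 62 55 65.
Inner hash: sum = 76+84+91+90+54+98+85+101 = 679 → 02 a7.

02a7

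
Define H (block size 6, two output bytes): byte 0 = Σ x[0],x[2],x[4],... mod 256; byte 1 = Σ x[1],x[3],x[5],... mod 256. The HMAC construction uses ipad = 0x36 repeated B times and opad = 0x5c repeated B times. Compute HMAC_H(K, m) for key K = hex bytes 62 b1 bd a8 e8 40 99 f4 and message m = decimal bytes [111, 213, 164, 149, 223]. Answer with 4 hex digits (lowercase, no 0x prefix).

Key hex bytes 62 b1 bd a8 e8 40 99 f4 is 8 bytes > B = 6, so hash it first: H(key) = a0 8d, then zero-pad to 6 bytes: K' = a0 8d 00 00 00 00.
K' ⊕ ipad = 96 bb 36 36 36 36.  K' ⊕ opad = fc d1 5c 5c 5c 5c.
Inner input = (K'⊕ipad) ∥ m = 96 bb 36 36 36 36 ∥ 6f d5 a4 95 df.
Inner hash: even-index sum = 756 mod 256 = 244; odd-index sum = 657 mod 256 = 145 → f4 91.
Outer input = (K'⊕opad) ∥ inner = fc d1 5c 5c 5c 5c ∥ f4 91.
Outer hash (tag): even-index sum = 680 mod 256 = 168; odd-index sum = 538 mod 256 = 26 → a8 1a.

a81a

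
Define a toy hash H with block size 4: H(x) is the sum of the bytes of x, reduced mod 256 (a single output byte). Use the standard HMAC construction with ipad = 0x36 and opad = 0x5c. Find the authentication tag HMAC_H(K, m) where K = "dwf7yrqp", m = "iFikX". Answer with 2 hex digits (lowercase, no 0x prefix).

Key "dwf7yrqp" = 64 77 66 37 79 72 71 70 is 8 bytes > B = 4, so hash it first: H(key) = 44, then zero-pad to 4 bytes: K' = 44 00 00 00.
K' ⊕ ipad = 72 36 36 36.  K' ⊕ opad = 18 5c 5c 5c.
Inner input = (K'⊕ipad) ∥ m = 72 36 36 36 ∥ 69 46 69 6b 58.
Inner hash: sum = 114+54+54+54+105+70+105+107+88 = 751; mod 256 = 239 → ef.
Outer input = (K'⊕opad) ∥ inner = 18 5c 5c 5c ∥ ef.
Outer hash (tag): sum = 24+92+92+92+239 = 539; mod 256 = 27 → 1b.

1b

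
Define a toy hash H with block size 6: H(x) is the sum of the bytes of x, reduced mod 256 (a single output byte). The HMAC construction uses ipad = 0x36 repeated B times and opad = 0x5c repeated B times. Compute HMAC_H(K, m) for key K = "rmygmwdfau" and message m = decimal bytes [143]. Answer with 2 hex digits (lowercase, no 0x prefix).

fd

Key "rmygmwdfau" = 72 6d 79 67 6d 77 64 66 61 75 is 10 bytes > B = 6, so hash it first: H(key) = 43, then zero-pad to 6 bytes: K' = 43 00 00 00 00 00.
K' ⊕ ipad = 75 36 36 36 36 36.  K' ⊕ opad = 1f 5c 5c 5c 5c 5c.
Inner input = (K'⊕ipad) ∥ m = 75 36 36 36 36 36 ∥ 8f.
Inner hash: sum = 117+54+54+54+54+54+143 = 530; mod 256 = 18 → 12.
Outer input = (K'⊕opad) ∥ inner = 1f 5c 5c 5c 5c 5c ∥ 12.
Outer hash (tag): sum = 31+92+92+92+92+92+18 = 509; mod 256 = 253 → fd.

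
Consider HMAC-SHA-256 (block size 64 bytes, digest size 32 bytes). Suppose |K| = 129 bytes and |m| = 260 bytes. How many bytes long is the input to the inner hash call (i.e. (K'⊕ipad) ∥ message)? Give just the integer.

Key is 129 > 64 bytes, so it is hashed to 32 bytes then zero-padded to 64: |K'| = 64.
Inner input = (K'⊕ipad) ∥ m → 64 + 260 = 324 bytes.

324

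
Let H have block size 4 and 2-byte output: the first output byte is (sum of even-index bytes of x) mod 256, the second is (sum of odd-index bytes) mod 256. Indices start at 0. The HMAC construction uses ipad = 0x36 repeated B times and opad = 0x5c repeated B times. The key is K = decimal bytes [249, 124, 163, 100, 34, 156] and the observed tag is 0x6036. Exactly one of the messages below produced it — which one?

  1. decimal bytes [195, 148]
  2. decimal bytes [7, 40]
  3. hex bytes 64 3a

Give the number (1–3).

Key decimal bytes [249, 124, 163, 100, 34, 156] = f9 7c a3 64 22 9c is 6 bytes > B = 4, so hash it first: H(key) = be 7c, then zero-pad to 4 bytes: K' = be 7c 00 00.
K' ⊕ ipad = 88 4a 36 36; K' ⊕ opad = e2 20 5c 5c.
m1: inner = H(88 4a 36 36 c3 94) = 81 14; tag = H(e2 20 5c 5c 81 14) = bf90
m2: inner = H(88 4a 36 36 07 28) = c5 a8; tag = H(e2 20 5c 5c c5 a8) = 0324
m3: inner = H(88 4a 36 36 64 3a) = 22 ba; tag = H(e2 20 5c 5c 22 ba) = 6036 ← matches

3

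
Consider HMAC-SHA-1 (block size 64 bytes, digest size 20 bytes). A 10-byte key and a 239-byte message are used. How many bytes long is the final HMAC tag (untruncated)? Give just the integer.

The tag is one SHA-1 digest: 20 bytes.

20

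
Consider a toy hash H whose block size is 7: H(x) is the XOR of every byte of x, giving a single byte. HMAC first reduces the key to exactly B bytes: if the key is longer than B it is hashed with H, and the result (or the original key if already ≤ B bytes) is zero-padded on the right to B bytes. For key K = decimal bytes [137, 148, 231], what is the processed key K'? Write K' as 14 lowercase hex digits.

8994e700000000

Key decimal bytes [137, 148, 231] = 89 94 e7 is 3 bytes ≤ B = 7; zero-pad to 7 bytes: K' = 89 94 e7 00 00 00 00.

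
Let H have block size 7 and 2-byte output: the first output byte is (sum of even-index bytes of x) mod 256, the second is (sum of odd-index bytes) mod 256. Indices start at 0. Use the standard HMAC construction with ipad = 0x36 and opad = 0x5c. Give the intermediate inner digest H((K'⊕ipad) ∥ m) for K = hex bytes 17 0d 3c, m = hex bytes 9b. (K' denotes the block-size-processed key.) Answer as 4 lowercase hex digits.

9742

Key hex bytes 17 0d 3c is 3 bytes ≤ B = 7; zero-pad to 7 bytes: K' = 17 0d 3c 00 00 00 00.
K' ⊕ ipad = 21 3b 0a 36 36 36 36.
Inner input = 21 3b 0a 36 36 36 36 ∥ 9b.
Inner hash: even-index sum = 151 mod 256 = 151; odd-index sum = 322 mod 256 = 66 → 97 42.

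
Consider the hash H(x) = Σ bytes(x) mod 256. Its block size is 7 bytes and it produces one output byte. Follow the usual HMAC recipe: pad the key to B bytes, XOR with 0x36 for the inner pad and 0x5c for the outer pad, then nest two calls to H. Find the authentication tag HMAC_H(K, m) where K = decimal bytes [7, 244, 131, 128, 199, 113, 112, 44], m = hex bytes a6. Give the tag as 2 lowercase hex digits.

84

Key decimal bytes [7, 244, 131, 128, 199, 113, 112, 44] = 07 f4 83 80 c7 71 70 2c is 8 bytes > B = 7, so hash it first: H(key) = d2, then zero-pad to 7 bytes: K' = d2 00 00 00 00 00 00.
K' ⊕ ipad = e4 36 36 36 36 36 36.  K' ⊕ opad = 8e 5c 5c 5c 5c 5c 5c.
Inner input = (K'⊕ipad) ∥ m = e4 36 36 36 36 36 36 ∥ a6.
Inner hash: sum = 228+54+54+54+54+54+54+166 = 718; mod 256 = 206 → ce.
Outer input = (K'⊕opad) ∥ inner = 8e 5c 5c 5c 5c 5c 5c ∥ ce.
Outer hash (tag): sum = 142+92+92+92+92+92+92+206 = 900; mod 256 = 132 → 84.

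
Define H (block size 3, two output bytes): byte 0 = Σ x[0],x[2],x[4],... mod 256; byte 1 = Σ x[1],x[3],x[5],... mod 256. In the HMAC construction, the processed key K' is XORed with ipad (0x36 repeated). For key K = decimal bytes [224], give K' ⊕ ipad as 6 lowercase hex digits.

Key decimal bytes [224] = e0 is 1 byte ≤ B = 3; zero-pad to 3 bytes: K' = e0 00 00.
XOR each byte with 0x36: e0⊕36=d6, 00⊕36=36, 00⊕36=36.

d63636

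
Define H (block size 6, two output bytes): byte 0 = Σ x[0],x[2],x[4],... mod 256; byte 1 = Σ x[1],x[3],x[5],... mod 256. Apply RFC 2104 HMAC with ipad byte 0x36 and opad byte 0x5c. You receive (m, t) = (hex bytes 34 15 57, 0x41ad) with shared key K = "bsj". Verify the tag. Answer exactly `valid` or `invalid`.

Key "bsj" = 62 73 6a is 3 bytes ≤ B = 6; zero-pad to 6 bytes: K' = 62 73 6a 00 00 00.
K' ⊕ ipad = 54 45 5c 36 36 36; K' ⊕ opad = 3e 2f 36 5c 5c 5c.
Inner hash: even-index sum = 369 mod 256 = 113; odd-index sum = 198 mod 256 = 198 → 71 c6.
Outer hash (recomputed tag): even-index sum = 321 mod 256 = 65; odd-index sum = 429 mod 256 = 173 → 41 ad.
Recomputed tag = 41ad; claimed = 41ad → match.

valid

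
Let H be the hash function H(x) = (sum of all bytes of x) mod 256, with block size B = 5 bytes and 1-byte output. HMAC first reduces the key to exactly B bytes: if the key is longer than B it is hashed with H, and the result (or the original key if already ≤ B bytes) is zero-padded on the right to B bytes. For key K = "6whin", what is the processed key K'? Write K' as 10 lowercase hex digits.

367768696e

Key "6whin" = 36 77 68 69 6e is exactly B = 5 bytes: K' = 36 77 68 69 6e.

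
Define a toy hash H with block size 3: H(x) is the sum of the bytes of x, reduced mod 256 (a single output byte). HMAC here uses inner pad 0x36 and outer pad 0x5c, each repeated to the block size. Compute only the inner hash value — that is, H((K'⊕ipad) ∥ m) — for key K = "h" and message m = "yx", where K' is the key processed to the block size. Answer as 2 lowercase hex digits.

bb

Key "h" = 68 is 1 byte ≤ B = 3; zero-pad to 3 bytes: K' = 68 00 00.
K' ⊕ ipad = 5e 36 36.
Inner input = 5e 36 36 ∥ 79 78.
Inner hash: sum = 94+54+54+121+120 = 443; mod 256 = 187 → bb.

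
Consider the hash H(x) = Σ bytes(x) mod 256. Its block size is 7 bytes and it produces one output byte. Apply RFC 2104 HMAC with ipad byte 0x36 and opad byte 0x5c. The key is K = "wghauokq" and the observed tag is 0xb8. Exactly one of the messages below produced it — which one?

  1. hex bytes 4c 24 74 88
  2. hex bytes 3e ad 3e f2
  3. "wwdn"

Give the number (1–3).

3

Key "wghauokq" = 77 67 68 61 75 6f 6b 71 is 8 bytes > B = 7, so hash it first: H(key) = 67, then zero-pad to 7 bytes: K' = 67 00 00 00 00 00 00.
K' ⊕ ipad = 51 36 36 36 36 36 36; K' ⊕ opad = 3b 5c 5c 5c 5c 5c 5c.
m1: inner = H(51 36 36 36 36 36 36 4c 24 74 88) = 01; tag = H(3b 5c 5c 5c 5c 5c 5c 01) = 64
m2: inner = H(51 36 36 36 36 36 36 3e ad 3e f2) = b0; tag = H(3b 5c 5c 5c 5c 5c 5c b0) = 13
m3: inner = H(51 36 36 36 36 36 36 77 77 64 6e) = 55; tag = H(3b 5c 5c 5c 5c 5c 5c 55) = b8 ← matches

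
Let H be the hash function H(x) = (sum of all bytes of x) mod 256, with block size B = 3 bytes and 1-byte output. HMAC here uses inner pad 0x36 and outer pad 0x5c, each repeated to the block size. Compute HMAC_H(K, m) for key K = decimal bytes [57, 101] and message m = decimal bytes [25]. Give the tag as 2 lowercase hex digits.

ab

Key decimal bytes [57, 101] = 39 65 is 2 bytes ≤ B = 3; zero-pad to 3 bytes: K' = 39 65 00.
K' ⊕ ipad = 0f 53 36.  K' ⊕ opad = 65 39 5c.
Inner input = (K'⊕ipad) ∥ m = 0f 53 36 ∥ 19.
Inner hash: sum = 15+83+54+25 = 177 → b1.
Outer input = (K'⊕opad) ∥ inner = 65 39 5c ∥ b1.
Outer hash (tag): sum = 101+57+92+177 = 427; mod 256 = 171 → ab.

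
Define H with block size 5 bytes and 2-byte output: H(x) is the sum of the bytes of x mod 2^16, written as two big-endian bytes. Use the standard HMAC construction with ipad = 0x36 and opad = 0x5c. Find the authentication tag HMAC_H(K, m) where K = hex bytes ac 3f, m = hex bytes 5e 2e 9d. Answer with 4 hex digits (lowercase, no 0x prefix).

Key hex bytes ac 3f is 2 bytes ≤ B = 5; zero-pad to 5 bytes: K' = ac 3f 00 00 00.
K' ⊕ ipad = 9a 09 36 36 36.  K' ⊕ opad = f0 63 5c 5c 5c.
Inner input = (K'⊕ipad) ∥ m = 9a 09 36 36 36 ∥ 5e 2e 9d.
Inner hash: sum = 154+9+54+54+54+94+46+157 = 622 → 02 6e.
Outer input = (K'⊕opad) ∥ inner = f0 63 5c 5c 5c ∥ 02 6e.
Outer hash (tag): sum = 240+99+92+92+92+2+110 = 727 → 02 d7.

02d7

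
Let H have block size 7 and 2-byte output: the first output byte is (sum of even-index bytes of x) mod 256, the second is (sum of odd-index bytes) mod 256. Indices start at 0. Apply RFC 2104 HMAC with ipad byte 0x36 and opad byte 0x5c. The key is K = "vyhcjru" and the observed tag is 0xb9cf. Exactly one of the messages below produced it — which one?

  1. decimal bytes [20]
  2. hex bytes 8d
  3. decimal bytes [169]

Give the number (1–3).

Key "vyhcjru" = 76 79 68 63 6a 72 75 is exactly B = 7 bytes: K' = 76 79 68 63 6a 72 75.
K' ⊕ ipad = 40 4f 5e 55 5c 44 43; K' ⊕ opad = 2a 25 34 3f 36 2e 29.
m1: inner = H(40 4f 5e 55 5c 44 43 14) = 3d fc; tag = H(2a 25 34 3f 36 2e 29 3d fc) = b9cf ← matches
m2: inner = H(40 4f 5e 55 5c 44 43 8d) = 3d 75; tag = H(2a 25 34 3f 36 2e 29 3d 75) = 32cf
m3: inner = H(40 4f 5e 55 5c 44 43 a9) = 3d 91; tag = H(2a 25 34 3f 36 2e 29 3d 91) = 4ecf

1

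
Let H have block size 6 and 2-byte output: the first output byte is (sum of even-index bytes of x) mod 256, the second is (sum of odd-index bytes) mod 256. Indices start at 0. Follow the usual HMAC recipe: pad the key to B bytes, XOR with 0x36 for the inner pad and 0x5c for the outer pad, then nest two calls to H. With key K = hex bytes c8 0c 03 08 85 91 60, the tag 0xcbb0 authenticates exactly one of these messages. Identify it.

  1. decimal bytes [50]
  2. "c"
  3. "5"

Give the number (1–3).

Key hex bytes c8 0c 03 08 85 91 60 is 7 bytes > B = 6, so hash it first: H(key) = b0 a5, then zero-pad to 6 bytes: K' = b0 a5 00 00 00 00.
K' ⊕ ipad = 86 93 36 36 36 36; K' ⊕ opad = ec f9 5c 5c 5c 5c.
m1: inner = H(86 93 36 36 36 36 32) = 24 ff; tag = H(ec f9 5c 5c 5c 5c 24 ff) = c8b0
m2: inner = H(86 93 36 36 36 36 63) = 55 ff; tag = H(ec f9 5c 5c 5c 5c 55 ff) = f9b0
m3: inner = H(86 93 36 36 36 36 35) = 27 ff; tag = H(ec f9 5c 5c 5c 5c 27 ff) = cbb0 ← matches

3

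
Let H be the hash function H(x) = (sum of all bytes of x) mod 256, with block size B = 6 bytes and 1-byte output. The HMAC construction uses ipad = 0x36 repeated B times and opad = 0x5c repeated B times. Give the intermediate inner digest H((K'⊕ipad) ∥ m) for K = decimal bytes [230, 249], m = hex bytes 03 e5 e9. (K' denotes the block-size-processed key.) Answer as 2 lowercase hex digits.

Key decimal bytes [230, 249] = e6 f9 is 2 bytes ≤ B = 6; zero-pad to 6 bytes: K' = e6 f9 00 00 00 00.
K' ⊕ ipad = d0 cf 36 36 36 36.
Inner input = d0 cf 36 36 36 36 ∥ 03 e5 e9.
Inner hash: sum = 208+207+54+54+54+54+3+229+233 = 1096; mod 256 = 72 → 48.

48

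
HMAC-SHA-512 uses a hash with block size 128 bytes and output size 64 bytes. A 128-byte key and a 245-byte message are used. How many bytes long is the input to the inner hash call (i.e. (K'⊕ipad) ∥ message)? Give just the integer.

373

Key is 128 ≤ 128 bytes, zero-padded: |K'| = 128.
Inner input = (K'⊕ipad) ∥ m → 128 + 245 = 373 bytes.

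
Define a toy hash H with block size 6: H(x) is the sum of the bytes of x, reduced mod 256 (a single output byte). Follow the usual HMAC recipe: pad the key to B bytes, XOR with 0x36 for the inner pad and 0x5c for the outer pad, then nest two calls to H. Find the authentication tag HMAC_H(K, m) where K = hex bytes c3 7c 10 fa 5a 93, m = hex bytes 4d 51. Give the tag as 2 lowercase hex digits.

66

Key hex bytes c3 7c 10 fa 5a 93 is exactly B = 6 bytes: K' = c3 7c 10 fa 5a 93.
K' ⊕ ipad = f5 4a 26 cc 6c a5.  K' ⊕ opad = 9f 20 4c a6 06 cf.
Inner input = (K'⊕ipad) ∥ m = f5 4a 26 cc 6c a5 ∥ 4d 51.
Inner hash: sum = 245+74+38+204+108+165+77+81 = 992; mod 256 = 224 → e0.
Outer input = (K'⊕opad) ∥ inner = 9f 20 4c a6 06 cf ∥ e0.
Outer hash (tag): sum = 159+32+76+166+6+207+224 = 870; mod 256 = 102 → 66.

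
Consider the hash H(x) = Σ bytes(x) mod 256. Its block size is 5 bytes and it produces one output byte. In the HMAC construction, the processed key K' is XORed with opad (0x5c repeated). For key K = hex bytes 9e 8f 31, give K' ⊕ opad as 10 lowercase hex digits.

Key hex bytes 9e 8f 31 is 3 bytes ≤ B = 5; zero-pad to 5 bytes: K' = 9e 8f 31 00 00.
XOR each byte with 0x5c: 9e⊕5c=c2, 8f⊕5c=d3, 31⊕5c=6d, 00⊕5c=5c, 00⊕5c=5c.

c2d36d5c5c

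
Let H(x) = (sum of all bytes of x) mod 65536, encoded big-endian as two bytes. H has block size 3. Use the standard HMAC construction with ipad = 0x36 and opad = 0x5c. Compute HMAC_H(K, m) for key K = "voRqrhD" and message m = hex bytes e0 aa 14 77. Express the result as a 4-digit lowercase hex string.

Key "voRqrhD" = 76 6f 52 71 72 68 44 is 7 bytes > B = 3, so hash it first: H(key) = 02 c6, then zero-pad to 3 bytes: K' = 02 c6 00.
K' ⊕ ipad = 34 f0 36.  K' ⊕ opad = 5e 9a 5c.
Inner input = (K'⊕ipad) ∥ m = 34 f0 36 ∥ e0 aa 14 77.
Inner hash: sum = 52+240+54+224+170+20+119 = 879 → 03 6f.
Outer input = (K'⊕opad) ∥ inner = 5e 9a 5c ∥ 03 6f.
Outer hash (tag): sum = 94+154+92+3+111 = 454 → 01 c6.

01c6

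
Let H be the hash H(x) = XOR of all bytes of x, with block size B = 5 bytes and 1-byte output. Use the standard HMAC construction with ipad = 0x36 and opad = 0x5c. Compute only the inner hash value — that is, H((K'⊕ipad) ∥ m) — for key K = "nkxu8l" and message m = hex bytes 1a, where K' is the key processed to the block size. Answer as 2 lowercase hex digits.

70

Key "nkxu8l" = 6e 6b 78 75 38 6c is 6 bytes > B = 5, so hash it first: H(key) = 5c, then zero-pad to 5 bytes: K' = 5c 00 00 00 00.
K' ⊕ ipad = 6a 36 36 36 36.
Inner input = 6a 36 36 36 36 ∥ 1a.
Inner hash: XOR 6a⊕36⊕36⊕36⊕36⊕1a = 70.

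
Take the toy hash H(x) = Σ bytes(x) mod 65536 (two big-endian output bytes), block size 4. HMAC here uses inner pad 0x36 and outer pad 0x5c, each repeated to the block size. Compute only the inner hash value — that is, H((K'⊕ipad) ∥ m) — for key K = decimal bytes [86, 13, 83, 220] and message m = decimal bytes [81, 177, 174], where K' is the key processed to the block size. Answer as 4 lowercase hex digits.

Key decimal bytes [86, 13, 83, 220] = 56 0d 53 dc is exactly B = 4 bytes: K' = 56 0d 53 dc.
K' ⊕ ipad = 60 3b 65 ea.
Inner input = 60 3b 65 ea ∥ 51 b1 ae.
Inner hash: sum = 96+59+101+234+81+177+174 = 922 → 03 9a.

039a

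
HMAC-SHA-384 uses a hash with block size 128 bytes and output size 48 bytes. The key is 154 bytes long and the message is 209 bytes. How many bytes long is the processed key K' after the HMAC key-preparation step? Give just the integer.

Key is 154 > 128 bytes, so it is hashed to 48 bytes then zero-padded to 128: |K'| = 128.

128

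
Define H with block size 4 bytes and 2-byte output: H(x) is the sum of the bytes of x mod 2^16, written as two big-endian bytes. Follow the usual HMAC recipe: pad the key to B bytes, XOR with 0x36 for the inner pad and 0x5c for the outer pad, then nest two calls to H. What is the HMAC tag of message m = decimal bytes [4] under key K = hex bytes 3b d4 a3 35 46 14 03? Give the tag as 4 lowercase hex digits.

Key hex bytes 3b d4 a3 35 46 14 03 is 7 bytes > B = 4, so hash it first: H(key) = 02 44, then zero-pad to 4 bytes: K' = 02 44 00 00.
K' ⊕ ipad = 34 72 36 36.  K' ⊕ opad = 5e 18 5c 5c.
Inner input = (K'⊕ipad) ∥ m = 34 72 36 36 ∥ 04.
Inner hash: sum = 52+114+54+54+4 = 278 → 01 16.
Outer input = (K'⊕opad) ∥ inner = 5e 18 5c 5c ∥ 01 16.
Outer hash (tag): sum = 94+24+92+92+1+22 = 325 → 01 45.

0145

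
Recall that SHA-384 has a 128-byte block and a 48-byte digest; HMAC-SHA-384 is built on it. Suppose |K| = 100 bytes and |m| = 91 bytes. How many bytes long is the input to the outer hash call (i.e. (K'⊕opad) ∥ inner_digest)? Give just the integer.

176

Key is 100 ≤ 128 bytes, zero-padded: |K'| = 128.
Outer input = (K'⊕opad) ∥ H(inner) → 128 + 48 = 176 bytes.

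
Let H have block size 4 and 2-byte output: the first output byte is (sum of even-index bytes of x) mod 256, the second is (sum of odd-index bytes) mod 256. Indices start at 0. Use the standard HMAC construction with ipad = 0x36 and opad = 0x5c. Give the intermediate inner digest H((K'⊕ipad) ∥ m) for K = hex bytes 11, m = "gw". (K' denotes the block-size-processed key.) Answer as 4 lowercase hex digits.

c4e3

Key hex bytes 11 is 1 byte ≤ B = 4; zero-pad to 4 bytes: K' = 11 00 00 00.
K' ⊕ ipad = 27 36 36 36.
Inner input = 27 36 36 36 ∥ 67 77.
Inner hash: even-index sum = 196 mod 256 = 196; odd-index sum = 227 mod 256 = 227 → c4 e3.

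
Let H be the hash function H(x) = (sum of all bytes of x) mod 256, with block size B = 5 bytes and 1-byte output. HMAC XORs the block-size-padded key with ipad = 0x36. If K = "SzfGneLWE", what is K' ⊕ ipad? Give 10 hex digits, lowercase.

0336363636

Key "SzfGneLWE" = 53 7a 66 47 6e 65 4c 57 45 is 9 bytes > B = 5, so hash it first: H(key) = 35, then zero-pad to 5 bytes: K' = 35 00 00 00 00.
XOR each byte with 0x36: 35⊕36=03, 00⊕36=36, 00⊕36=36, 00⊕36=36, 00⊕36=36.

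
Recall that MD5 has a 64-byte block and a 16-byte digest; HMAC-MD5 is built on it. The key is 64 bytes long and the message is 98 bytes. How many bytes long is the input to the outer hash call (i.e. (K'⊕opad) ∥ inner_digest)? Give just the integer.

Key is 64 ≤ 64 bytes, zero-padded: |K'| = 64.
Outer input = (K'⊕opad) ∥ H(inner) → 64 + 16 = 80 bytes.

80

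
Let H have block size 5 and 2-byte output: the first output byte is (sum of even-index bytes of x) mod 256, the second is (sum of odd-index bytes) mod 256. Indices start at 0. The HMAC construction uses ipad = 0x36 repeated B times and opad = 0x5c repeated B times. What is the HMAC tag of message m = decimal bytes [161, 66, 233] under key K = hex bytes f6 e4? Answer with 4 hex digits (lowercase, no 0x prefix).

Key hex bytes f6 e4 is 2 bytes ≤ B = 5; zero-pad to 5 bytes: K' = f6 e4 00 00 00.
K' ⊕ ipad = c0 d2 36 36 36.  K' ⊕ opad = aa b8 5c 5c 5c.
Inner input = (K'⊕ipad) ∥ m = c0 d2 36 36 36 ∥ a1 42 e9.
Inner hash: even-index sum = 366 mod 256 = 110; odd-index sum = 658 mod 256 = 146 → 6e 92.
Outer input = (K'⊕opad) ∥ inner = aa b8 5c 5c 5c ∥ 6e 92.
Outer hash (tag): even-index sum = 500 mod 256 = 244; odd-index sum = 386 mod 256 = 130 → f4 82.

f482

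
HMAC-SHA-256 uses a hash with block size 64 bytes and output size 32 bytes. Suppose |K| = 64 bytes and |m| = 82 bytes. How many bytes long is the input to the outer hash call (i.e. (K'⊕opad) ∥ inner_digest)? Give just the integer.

Key is 64 ≤ 64 bytes, zero-padded: |K'| = 64.
Outer input = (K'⊕opad) ∥ H(inner) → 64 + 32 = 96 bytes.

96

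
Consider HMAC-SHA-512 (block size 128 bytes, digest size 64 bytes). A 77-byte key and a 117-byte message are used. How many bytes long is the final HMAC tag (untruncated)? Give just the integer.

The tag is one SHA-512 digest: 64 bytes.

64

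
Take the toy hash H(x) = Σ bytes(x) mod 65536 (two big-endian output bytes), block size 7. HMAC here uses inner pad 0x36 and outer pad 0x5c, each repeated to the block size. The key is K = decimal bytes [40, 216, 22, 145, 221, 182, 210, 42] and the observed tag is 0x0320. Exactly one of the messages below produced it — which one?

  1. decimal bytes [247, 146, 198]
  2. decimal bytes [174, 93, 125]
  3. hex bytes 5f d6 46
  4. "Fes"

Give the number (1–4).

Key decimal bytes [40, 216, 22, 145, 221, 182, 210, 42] = 28 d8 16 91 dd b6 d2 2a is 8 bytes > B = 7, so hash it first: H(key) = 04 36, then zero-pad to 7 bytes: K' = 04 36 00 00 00 00 00.
K' ⊕ ipad = 32 00 36 36 36 36 36; K' ⊕ opad = 58 6a 5c 5c 5c 5c 5c.
m1: inner = H(32 00 36 36 36 36 36 f7 92 c6) = 03 8f; tag = H(58 6a 5c 5c 5c 5c 5c 03 8f) = 0320 ← matches
m2: inner = H(32 00 36 36 36 36 36 ae 5d 7d) = 02 c8; tag = H(58 6a 5c 5c 5c 5c 5c 02 c8) = 0358
m3: inner = H(32 00 36 36 36 36 36 5f d6 46) = 02 bb; tag = H(58 6a 5c 5c 5c 5c 5c 02 bb) = 034b
m4: inner = H(32 00 36 36 36 36 36 46 65 73) = 02 5e; tag = H(58 6a 5c 5c 5c 5c 5c 02 5e) = 02ee

1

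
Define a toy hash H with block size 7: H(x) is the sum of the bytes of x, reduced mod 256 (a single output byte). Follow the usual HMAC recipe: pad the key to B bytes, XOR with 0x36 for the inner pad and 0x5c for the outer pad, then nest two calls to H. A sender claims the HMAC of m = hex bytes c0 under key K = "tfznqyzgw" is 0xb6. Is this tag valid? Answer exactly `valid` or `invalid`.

Key "tfznqyzgw" = 74 66 7a 6e 71 79 7a 67 77 is 9 bytes > B = 7, so hash it first: H(key) = 04, then zero-pad to 7 bytes: K' = 04 00 00 00 00 00 00.
K' ⊕ ipad = 32 36 36 36 36 36 36; K' ⊕ opad = 58 5c 5c 5c 5c 5c 5c.
Inner hash: sum = 50+54+54+54+54+54+54+192 = 566; mod 256 = 54 → 36.
Outer hash (recomputed tag): sum = 88+92+92+92+92+92+92+54 = 694; mod 256 = 182 → b6.
Recomputed tag = b6; claimed = b6 → match.

valid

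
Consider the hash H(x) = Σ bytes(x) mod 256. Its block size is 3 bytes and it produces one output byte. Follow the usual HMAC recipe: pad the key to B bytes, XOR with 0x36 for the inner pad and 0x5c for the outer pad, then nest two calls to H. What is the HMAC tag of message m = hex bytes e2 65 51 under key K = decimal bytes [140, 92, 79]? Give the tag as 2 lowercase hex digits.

Key decimal bytes [140, 92, 79] = 8c 5c 4f is exactly B = 3 bytes: K' = 8c 5c 4f.
K' ⊕ ipad = ba 6a 79.  K' ⊕ opad = d0 00 13.
Inner input = (K'⊕ipad) ∥ m = ba 6a 79 ∥ e2 65 51.
Inner hash: sum = 186+106+121+226+101+81 = 821; mod 256 = 53 → 35.
Outer input = (K'⊕opad) ∥ inner = d0 00 13 ∥ 35.
Outer hash (tag): sum = 208+0+19+53 = 280; mod 256 = 24 → 18.

18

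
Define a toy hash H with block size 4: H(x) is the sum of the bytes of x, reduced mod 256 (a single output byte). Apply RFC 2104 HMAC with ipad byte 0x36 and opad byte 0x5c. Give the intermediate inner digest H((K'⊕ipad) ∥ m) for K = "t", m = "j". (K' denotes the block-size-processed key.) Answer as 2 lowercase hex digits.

4e

Key "t" = 74 is 1 byte ≤ B = 4; zero-pad to 4 bytes: K' = 74 00 00 00.
K' ⊕ ipad = 42 36 36 36.
Inner input = 42 36 36 36 ∥ 6a.
Inner hash: sum = 66+54+54+54+106 = 334; mod 256 = 78 → 4e.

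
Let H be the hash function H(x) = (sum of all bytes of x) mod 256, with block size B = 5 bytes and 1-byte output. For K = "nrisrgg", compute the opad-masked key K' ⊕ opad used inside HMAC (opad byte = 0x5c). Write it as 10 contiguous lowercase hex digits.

Key "nrisrgg" = 6e 72 69 73 72 67 67 is 7 bytes > B = 5, so hash it first: H(key) = fc, then zero-pad to 5 bytes: K' = fc 00 00 00 00.
XOR each byte with 0x5c: fc⊕5c=a0, 00⊕5c=5c, 00⊕5c=5c, 00⊕5c=5c, 00⊕5c=5c.

a05c5c5c5c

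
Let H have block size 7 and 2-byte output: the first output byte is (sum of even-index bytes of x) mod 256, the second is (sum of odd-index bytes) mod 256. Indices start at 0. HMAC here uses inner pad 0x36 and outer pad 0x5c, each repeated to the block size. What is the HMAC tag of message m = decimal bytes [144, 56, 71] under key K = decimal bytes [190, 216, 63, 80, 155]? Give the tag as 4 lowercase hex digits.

c998

Key decimal bytes [190, 216, 63, 80, 155] = be d8 3f 50 9b is 5 bytes ≤ B = 7; zero-pad to 7 bytes: K' = be d8 3f 50 9b 00 00.
K' ⊕ ipad = 88 ee 09 66 ad 36 36.  K' ⊕ opad = e2 84 63 0c c7 5c 5c.
Inner input = (K'⊕ipad) ∥ m = 88 ee 09 66 ad 36 36 ∥ 90 38 47.
Inner hash: even-index sum = 428 mod 256 = 172; odd-index sum = 609 mod 256 = 97 → ac 61.
Outer input = (K'⊕opad) ∥ inner = e2 84 63 0c c7 5c 5c ∥ ac 61.
Outer hash (tag): even-index sum = 713 mod 256 = 201; odd-index sum = 408 mod 256 = 152 → c9 98.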